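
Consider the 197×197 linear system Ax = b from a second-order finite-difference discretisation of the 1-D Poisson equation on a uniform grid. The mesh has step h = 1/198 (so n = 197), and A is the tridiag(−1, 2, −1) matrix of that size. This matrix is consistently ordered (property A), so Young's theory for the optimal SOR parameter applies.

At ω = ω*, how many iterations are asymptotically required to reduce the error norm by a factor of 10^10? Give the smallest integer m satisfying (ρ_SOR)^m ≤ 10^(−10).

m = 726

B_J for the 197×197 system has eigenvalues cos(kπ/198); ρ_J = cos(π/198) = 0.9998741.
1 − cos²(π/198) = sin²(π/198) ⇒ √(1−ρ_J²) = sin(π/198) = 0.0158660.
ω* = 2/(1+0.0158660) = 1.9687636
ρ_SOR = ω* − 1 = 1.9687636 − 1 = 0.9687636.
ρ_SOR^m ≤ 10^(−10) ⇔ m ≥ 10·ln10/(−ln 0.9687636) = 23.0259/0.0317347 = 725.575; m = ⌈725.575⌉ = 726.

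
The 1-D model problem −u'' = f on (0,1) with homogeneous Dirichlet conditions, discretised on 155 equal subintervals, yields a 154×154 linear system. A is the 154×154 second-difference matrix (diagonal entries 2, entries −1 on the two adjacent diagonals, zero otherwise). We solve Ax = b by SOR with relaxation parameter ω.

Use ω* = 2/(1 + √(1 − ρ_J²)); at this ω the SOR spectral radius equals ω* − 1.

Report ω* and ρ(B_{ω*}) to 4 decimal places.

n=154: λ(B_J) = 1 − λ(A)/2 = cos(kπ/155); k=1 gives ρ_J = 0.9998.
root = sin(π/155) = 0.02027  (since 1−cos² = sin²).
So ω* = 2/1.02027 = 1.9603 (Young).
At ω = 1.9603 every |λ(B_ω)| = ω−1, so ρ_SOR = 0.9603.

ω* = 1.9603, ρ_SOR = 0.9603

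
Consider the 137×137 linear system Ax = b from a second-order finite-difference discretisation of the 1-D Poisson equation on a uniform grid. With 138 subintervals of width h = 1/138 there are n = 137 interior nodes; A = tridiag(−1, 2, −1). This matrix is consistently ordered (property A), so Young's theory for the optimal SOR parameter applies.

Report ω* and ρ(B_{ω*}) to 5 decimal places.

ω* = 1.95549, ρ_SOR = 0.95549

spectrum of D⁻¹(L+U) = {cos(kπ/138) : 1≤k≤137}; ρ_J = cos(π/138) = 0.99974.
√(1 − cos²(π/138)) = sin(π/138) ≈ 0.022763.
So ω* = 2/1.022763 = 1.95549 (Young).
ρ(B_{ω*}) = ω*−1 = 0.95549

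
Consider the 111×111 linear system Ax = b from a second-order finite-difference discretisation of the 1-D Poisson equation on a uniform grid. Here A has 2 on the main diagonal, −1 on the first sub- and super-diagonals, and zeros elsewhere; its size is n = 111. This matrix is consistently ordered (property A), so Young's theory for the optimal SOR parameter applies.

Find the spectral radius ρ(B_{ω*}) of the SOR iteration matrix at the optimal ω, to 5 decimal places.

ρ_SOR = 0.94544

B_J for the 111×111 system has eigenvalues cos(kπ/112); ρ_J = cos(π/112) = 0.99961.
√(1 − cos²(π/112)) = sin(π/112) ≈ 0.028046.
Young: ω* = 2/(1+√(1−ρ_J²)) = 2/(1+0.028046) = 2/1.028046 = 1.94544.
ρ(B_{ω*}) = ω*−1 = 0.94544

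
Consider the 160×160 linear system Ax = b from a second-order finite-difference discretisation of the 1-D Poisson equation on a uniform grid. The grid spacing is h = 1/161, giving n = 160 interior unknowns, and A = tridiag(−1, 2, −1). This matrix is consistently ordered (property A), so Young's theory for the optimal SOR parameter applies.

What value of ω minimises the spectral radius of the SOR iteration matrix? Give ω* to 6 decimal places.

ω* = 1.961723

spectrum of D⁻¹(L+U) = {cos(kπ/161) : 1≤k≤160}; ρ_J = cos(π/161) = 0.999810.
√(1−ρ_J²) = |sin(π/161)| = 0.0195118
Young: ω* = 2/(1+√(1−ρ_J²)) = 2/(1+0.0195118) = 2/1.0195118 = 1.961723.
ρ(B_{ω*}) = ω*−1 = 0.961723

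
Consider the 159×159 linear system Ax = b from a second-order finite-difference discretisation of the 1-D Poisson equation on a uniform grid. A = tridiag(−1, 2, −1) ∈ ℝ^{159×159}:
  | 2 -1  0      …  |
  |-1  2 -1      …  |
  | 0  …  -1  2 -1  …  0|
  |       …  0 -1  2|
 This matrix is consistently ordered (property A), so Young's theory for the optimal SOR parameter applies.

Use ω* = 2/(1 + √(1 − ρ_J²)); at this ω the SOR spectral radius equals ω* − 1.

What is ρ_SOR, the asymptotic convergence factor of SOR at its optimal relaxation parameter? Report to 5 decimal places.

B_J for the 159×159 system has eigenvalues cos(kπ/160); ρ_J = cos(π/160) = 0.99981.
√(1−ρ_J²) simplifies to sin(π/160) = 0.019634.
Young: ω* = 2/(1+√(1−ρ_J²)) = 2/(1+0.019634) = 2/1.019634 = 1.96149.
At ω = 1.96149 every |λ(B_ω)| = ω−1, so ρ_SOR = 0.96149.

ρ_SOR = 0.96149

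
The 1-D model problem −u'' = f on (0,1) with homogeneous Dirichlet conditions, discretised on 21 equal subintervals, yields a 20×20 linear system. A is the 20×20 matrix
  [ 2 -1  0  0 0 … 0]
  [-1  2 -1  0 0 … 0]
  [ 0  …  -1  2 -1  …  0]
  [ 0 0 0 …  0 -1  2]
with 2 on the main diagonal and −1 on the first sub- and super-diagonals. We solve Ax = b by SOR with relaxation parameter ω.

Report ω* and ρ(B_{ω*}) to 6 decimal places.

½·tridiag(1,0,1) at n=20: λ_k = cos(kπ/21); max |λ| at k=1 ⇒ ρ_J = cos(π/21) ≈ 0.988831.
√(1−ρ_J²) simplifies to sin(π/21) = 0.1490423.
ω* = 2 / (1 + 0.1490423) = 2 / 1.1490423 ≈ 1.740580.
ρ_SOR = ω* − 1 ≈ 0.740580.

ω* = 1.740580, ρ_SOR = 0.740580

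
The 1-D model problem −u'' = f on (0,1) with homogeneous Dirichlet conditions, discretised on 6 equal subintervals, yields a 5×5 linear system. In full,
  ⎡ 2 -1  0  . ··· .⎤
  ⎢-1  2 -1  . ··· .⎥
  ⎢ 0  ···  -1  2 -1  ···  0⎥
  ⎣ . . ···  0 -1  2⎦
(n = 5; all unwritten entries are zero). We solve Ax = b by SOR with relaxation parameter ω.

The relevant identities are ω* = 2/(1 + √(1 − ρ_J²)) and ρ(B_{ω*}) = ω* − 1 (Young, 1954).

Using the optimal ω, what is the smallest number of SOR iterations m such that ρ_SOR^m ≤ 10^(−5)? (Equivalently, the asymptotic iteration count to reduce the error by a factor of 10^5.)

m = 11

spectrum of D⁻¹(L+U) = {cos(kπ/6) : 1≤k≤5}; ρ_J = cos(π/6) = 0.8660254.
root = sin(π/6) = 0.5000000  (since 1−cos² = sin²).
Then 2/(1+√(1−ρ_J²)) = 2/(1+0.5000000); ω* = 2/1.5000000 = 1.3333333.
At ω = 1.3333333 every |λ(B_ω)| = ω−1, so ρ_SOR = 0.3333333.
Need (0.3333333)^m ≤ 10^(−5): m ≥ 5·ln10/|ln 0.3333333| = 11.5129/1.09861 = 10.480 ⇒ m = 11.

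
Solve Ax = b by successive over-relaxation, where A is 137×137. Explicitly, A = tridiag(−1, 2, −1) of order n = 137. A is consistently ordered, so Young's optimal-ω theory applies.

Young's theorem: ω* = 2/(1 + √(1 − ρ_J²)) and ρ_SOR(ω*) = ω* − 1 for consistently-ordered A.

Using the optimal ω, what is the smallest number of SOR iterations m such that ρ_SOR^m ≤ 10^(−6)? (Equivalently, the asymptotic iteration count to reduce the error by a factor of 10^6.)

m = 304

ρ_J = max_k |cos(kπ/138)| = cos(π/138) = 0.9997409
1 − cos²(π/138) = sin²(π/138) ⇒ √(1−ρ_J²) = sin(π/138) = 0.0227632.
ω* = 2/(1+0.0227632) = 1.9554869
and ρ(B_{ω*}) = 1.9554869 − 1 = 0.9554869.
6·ln10 = 13.8155; −ln(0.9554869) = 0.0455342; m = ⌈13.8155/0.0455342⌉ = ⌈303.409⌉ = 304.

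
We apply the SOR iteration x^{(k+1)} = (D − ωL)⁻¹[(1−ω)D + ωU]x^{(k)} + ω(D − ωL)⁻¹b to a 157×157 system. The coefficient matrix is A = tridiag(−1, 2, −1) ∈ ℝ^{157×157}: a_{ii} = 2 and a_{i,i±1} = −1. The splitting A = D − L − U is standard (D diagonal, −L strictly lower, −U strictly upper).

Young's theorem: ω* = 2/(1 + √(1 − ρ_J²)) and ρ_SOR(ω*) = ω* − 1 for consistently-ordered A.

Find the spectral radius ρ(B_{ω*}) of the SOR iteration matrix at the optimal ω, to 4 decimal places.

B_J for the 157×157 system has eigenvalues cos(kπ/158); ρ_J = cos(π/158) = 0.9998.
√(1−ρ_J²) simplifies to sin(π/158) = 0.01988.
Young: ω* = 2/(1+√(1−ρ_J²)) = 2/(1+0.01988) = 2/1.01988 = 1.9610.
ρ(B_{ω*}) = ω*−1 = 0.9610

ρ_SOR = 0.9610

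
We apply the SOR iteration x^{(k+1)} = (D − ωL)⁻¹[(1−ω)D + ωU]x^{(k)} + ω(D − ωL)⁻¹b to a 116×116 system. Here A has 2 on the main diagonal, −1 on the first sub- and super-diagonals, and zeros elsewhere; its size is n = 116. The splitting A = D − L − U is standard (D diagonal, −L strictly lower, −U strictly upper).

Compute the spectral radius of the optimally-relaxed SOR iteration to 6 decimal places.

ρ_SOR = 0.947708

[ρ_J] n=116: ρ(B_J) = cos(π/(n+1)) = cos(π/117) = 0.999640.
1 − cos²(π/117) = sin²(π/117) ⇒ √(1−ρ_J²) = sin(π/117) = 0.0268480.
ω* = 2 / (1 + 0.0268480) = 2 / 1.0268480 ≈ 1.947708.
and ρ(B_{ω*}) = 1.947708 − 1 = 0.947708.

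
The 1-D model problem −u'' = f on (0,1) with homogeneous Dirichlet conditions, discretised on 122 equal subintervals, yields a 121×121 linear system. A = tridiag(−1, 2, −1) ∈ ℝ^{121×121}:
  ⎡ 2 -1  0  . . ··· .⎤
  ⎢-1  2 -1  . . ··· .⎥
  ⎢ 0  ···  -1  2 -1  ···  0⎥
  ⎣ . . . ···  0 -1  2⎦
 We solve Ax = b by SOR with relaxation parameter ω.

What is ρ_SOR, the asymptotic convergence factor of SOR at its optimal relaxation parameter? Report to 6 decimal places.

ρ_SOR = 0.949797

½·tridiag(1,0,1) at n=121: λ_k = cos(kπ/122); max |λ| at k=1 ⇒ ρ_J = cos(π/122) ≈ 0.999668.
√(1−ρ_J²) simplifies to sin(π/122) = 0.0257479.
Young: ω* = 2/(1+√(1−ρ_J²)) = 2/(1+0.0257479) = 2/1.0257479 = 1.949797.
ρ(B_{ω*}) = ω*−1 = 0.949797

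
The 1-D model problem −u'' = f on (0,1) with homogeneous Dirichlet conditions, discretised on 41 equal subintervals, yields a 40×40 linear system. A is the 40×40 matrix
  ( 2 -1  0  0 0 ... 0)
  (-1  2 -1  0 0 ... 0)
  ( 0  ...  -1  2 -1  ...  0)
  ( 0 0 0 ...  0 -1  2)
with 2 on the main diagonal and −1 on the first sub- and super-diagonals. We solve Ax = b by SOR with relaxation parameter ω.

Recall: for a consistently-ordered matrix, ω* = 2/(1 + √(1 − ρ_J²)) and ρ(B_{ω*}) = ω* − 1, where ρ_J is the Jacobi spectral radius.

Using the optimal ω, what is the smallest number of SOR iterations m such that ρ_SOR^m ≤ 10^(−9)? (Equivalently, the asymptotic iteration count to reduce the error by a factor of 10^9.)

m = 136

ρ_J = max_k |cos(kπ/41)| = cos(π/41) = 0.9970658
√(1 − cos²(π/41)) = sin(π/41) ≈ 0.0765493.
[ω*] 2 ÷ (1 + 0.0765493) = 2 ÷ 1.0765493 = 1.8577877.
[ρ_SOR] ω* − 1 = 0.8577877.
(0.8577877)^m ≤ 10^{−9}  ⇒  m·ln(0.8577877) ≤ −9·ln10  ⇒  m ≥ 135.094  ⇒  m = 136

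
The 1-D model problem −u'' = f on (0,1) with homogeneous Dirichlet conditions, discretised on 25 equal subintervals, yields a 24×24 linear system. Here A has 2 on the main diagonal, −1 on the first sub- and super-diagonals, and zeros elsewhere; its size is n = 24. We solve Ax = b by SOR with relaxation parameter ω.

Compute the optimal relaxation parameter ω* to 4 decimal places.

ω* = 1.7773

½·tridiag(1,0,1) at n=24: λ_k = cos(kπ/25); max |λ| at k=1 ⇒ ρ_J = cos(π/25) ≈ 0.9921.
1 − cos²(π/25) = sin²(π/25) ⇒ √(1−ρ_J²) = sin(π/25) = 0.12533.
ω* = 2/(1+0.12533) = 1.7773
ρ_SOR = ω* − 1 ≈ 0.7773.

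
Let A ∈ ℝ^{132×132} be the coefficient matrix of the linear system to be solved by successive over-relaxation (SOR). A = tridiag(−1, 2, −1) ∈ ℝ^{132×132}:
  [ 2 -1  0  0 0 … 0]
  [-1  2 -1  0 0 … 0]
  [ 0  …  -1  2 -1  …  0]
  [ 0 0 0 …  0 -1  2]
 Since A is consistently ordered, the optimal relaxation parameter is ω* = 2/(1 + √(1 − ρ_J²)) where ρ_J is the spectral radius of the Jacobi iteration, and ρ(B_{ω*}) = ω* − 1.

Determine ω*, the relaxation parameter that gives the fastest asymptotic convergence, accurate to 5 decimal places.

ω* = 1.95385

With n=132, ρ(Jacobi) = cos(π/133) = 0.99972.
√(1−ρ_J²) simplifies to sin(π/133) = 0.023619.
ω* = 2/(1 + 0.023619) = 2/1.023619 = 1.95385.
and ρ(B_{ω*}) = 1.95385 − 1 = 0.95385.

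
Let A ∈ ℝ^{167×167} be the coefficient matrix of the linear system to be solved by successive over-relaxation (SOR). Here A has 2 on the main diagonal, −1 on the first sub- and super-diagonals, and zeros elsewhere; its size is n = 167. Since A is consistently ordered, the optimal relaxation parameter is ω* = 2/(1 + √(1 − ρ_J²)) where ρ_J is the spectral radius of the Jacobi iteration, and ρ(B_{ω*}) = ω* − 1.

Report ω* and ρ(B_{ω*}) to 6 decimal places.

ρ_J = max_k |cos(kπ/168)| = cos(π/168) = 0.999825
√(1−ρ_J²) simplifies to sin(π/168) = 0.0186989.
[ω*] 2 ÷ (1 + 0.0186989) = 2 ÷ 1.0186989 = 1.963289.
At ω = 1.963289 every |λ(B_ω)| = ω−1, so ρ_SOR = 0.963289.

ω* = 1.963289, ρ_SOR = 0.963289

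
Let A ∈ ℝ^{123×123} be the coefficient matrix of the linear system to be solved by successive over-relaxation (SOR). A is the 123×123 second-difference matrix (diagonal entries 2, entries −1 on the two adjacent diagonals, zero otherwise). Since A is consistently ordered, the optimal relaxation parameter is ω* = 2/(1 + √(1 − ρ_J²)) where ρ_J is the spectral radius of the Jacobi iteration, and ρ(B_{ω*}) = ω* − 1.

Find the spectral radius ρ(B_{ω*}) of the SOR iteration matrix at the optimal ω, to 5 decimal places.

ρ_SOR = 0.95059

[ρ_J] n=123: ρ(B_J) = cos(π/(n+1)) = cos(π/124) = 0.99968.
root = sin(π/124) = 0.025333  (since 1−cos² = sin²).
Young: ω* = 2/(1+√(1−ρ_J²)) = 2/(1+0.025333) = 2/1.025333 = 1.95059.
and ρ(B_{ω*}) = 1.95059 − 1 = 0.95059.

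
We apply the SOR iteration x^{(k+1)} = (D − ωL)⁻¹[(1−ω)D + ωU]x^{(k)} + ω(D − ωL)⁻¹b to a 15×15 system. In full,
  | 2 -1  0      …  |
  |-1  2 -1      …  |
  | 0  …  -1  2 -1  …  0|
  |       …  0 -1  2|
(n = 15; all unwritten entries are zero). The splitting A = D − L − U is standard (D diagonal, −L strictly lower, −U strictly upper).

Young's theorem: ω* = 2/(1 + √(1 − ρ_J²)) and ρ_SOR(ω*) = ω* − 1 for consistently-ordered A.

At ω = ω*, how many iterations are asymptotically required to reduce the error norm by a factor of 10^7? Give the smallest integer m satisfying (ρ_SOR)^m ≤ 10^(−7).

With n=15, ρ(Jacobi) = cos(π/16) = 0.9807853.
√(1−ρ_J²) = |sin(π/16)| = 0.1950903
So ω* = 2/1.1950903 = 1.6735137 (Young).
[ρ_SOR] ω* − 1 = 0.6735137.
(0.6735137)^m ≤ 10^{−7}  ⇒  m·ln(0.6735137) ≤ −7·ln10  ⇒  m ≥ 40.780  ⇒  m = 41

m = 41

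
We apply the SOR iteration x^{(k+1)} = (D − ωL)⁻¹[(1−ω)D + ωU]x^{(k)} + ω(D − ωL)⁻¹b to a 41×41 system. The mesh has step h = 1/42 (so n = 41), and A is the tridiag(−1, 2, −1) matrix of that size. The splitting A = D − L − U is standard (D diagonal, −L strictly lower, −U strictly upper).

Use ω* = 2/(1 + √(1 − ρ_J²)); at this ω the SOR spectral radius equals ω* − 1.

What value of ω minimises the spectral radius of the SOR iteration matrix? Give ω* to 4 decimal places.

ω* = 1.8609

With n=41, ρ(Jacobi) = cos(π/42) = 0.9972.
√(1−ρ_J²) = |sin(π/42)| = 0.07473
Then 2/(1+√(1−ρ_J²)) = 2/(1+0.07473); ω* = 2/1.07473 = 1.8609.
ρ_SOR = ω* − 1 ≈ 0.8609.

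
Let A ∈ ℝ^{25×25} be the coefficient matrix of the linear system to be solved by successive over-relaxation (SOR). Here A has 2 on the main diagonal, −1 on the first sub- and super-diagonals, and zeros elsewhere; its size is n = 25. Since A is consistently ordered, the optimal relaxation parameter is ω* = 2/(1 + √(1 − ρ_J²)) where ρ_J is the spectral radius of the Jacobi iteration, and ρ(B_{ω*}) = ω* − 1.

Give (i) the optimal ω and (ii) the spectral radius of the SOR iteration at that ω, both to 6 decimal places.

ω* = 1.784859, ρ_SOR = 0.784859

[ρ_J] n=25: ρ(B_J) = cos(π/(n+1)) = cos(π/26) = 0.992709.
1 − cos²(π/26) = sin²(π/26) ⇒ √(1−ρ_J²) = sin(π/26) = 0.1205367.
ω* = 2/(1+0.1205367) = 1.784859
ρ_SOR = ω* − 1 ≈ 0.784859.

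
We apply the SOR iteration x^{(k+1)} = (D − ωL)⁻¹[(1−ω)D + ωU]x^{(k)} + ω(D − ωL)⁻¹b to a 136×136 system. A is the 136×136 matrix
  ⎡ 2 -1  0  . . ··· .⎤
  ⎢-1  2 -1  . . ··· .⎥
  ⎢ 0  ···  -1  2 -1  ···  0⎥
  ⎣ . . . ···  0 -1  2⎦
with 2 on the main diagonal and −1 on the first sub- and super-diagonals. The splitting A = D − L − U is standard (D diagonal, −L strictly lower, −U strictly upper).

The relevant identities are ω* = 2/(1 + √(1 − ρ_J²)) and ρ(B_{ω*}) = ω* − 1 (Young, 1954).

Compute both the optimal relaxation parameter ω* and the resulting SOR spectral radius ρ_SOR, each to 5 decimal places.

ω* = 1.95517, ρ_SOR = 0.95517

[ρ_J] n=136: ρ(B_J) = cos(π/(n+1)) = cos(π/137) = 0.99974.
√(1 − cos²(π/137)) = sin(π/137) ≈ 0.022929.
[ω*] 2 ÷ (1 + 0.022929) = 2 ÷ 1.022929 = 1.95517.
ρ(B_{ω*}) = ω*−1 = 0.95517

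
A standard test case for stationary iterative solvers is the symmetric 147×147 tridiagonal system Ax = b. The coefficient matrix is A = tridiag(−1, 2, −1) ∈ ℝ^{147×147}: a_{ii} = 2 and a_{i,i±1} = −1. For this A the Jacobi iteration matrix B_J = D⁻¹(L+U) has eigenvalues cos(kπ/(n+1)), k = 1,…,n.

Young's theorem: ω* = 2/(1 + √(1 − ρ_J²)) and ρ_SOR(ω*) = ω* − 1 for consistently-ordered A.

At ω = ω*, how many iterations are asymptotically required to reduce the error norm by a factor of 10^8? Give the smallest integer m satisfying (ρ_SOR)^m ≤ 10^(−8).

m = 434

spectrum of D⁻¹(L+U) = {cos(kπ/148) : 1≤k≤147}; ρ_J = cos(π/148) = 0.9997747.
1 − cos²(π/148) = sin²(π/148) ⇒ √(1−ρ_J²) = sin(π/148) = 0.0212254.
[ω*] 2 ÷ (1 + 0.0212254) = 2 ÷ 1.0212254 = 1.9584315.
At ω = 1.9584315 every |λ(B_ω)| = ω−1, so ρ_SOR = 0.9584315.
ρ_SOR^m ≤ 10^(−8) ⇔ m ≥ 8·ln10/(−ln 0.9584315) = 18.4207/0.0424572 = 433.865; m = ⌈433.865⌉ = 434.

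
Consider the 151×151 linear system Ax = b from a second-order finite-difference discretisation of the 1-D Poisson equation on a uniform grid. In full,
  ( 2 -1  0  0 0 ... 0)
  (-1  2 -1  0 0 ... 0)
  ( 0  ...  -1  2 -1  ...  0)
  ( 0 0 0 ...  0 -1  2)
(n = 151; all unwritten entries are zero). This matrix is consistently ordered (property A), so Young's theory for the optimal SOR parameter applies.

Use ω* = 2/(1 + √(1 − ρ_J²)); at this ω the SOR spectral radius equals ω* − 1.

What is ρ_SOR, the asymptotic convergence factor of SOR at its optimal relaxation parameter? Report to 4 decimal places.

ρ_SOR = 0.9595

ρ_J = max_k |cos(kπ/152)| = cos(π/152) = 0.9998
√(1 − cos²(π/152)) = sin(π/152) ≈ 0.02067.
ω* = 2 / (1 + 0.02067) = 2 / 1.02067 ≈ 1.9595.
and ρ(B_{ω*}) = 1.9595 − 1 = 0.9595.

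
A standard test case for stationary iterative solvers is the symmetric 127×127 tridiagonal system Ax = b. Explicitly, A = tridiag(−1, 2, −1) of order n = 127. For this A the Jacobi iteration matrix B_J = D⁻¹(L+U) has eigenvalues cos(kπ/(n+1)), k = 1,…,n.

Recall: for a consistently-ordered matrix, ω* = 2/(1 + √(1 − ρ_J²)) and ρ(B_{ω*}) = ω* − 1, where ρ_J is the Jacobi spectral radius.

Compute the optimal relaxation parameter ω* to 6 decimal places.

ω* = 1.952093

With n=127, ρ(Jacobi) = cos(π/128) = 0.999699.
√(1 − cos²(π/128)) = sin(π/128) ≈ 0.0245412.
So ω* = 2/1.0245412 = 1.952093 (Young).
and ρ(B_{ω*}) = 1.952093 − 1 = 0.952093.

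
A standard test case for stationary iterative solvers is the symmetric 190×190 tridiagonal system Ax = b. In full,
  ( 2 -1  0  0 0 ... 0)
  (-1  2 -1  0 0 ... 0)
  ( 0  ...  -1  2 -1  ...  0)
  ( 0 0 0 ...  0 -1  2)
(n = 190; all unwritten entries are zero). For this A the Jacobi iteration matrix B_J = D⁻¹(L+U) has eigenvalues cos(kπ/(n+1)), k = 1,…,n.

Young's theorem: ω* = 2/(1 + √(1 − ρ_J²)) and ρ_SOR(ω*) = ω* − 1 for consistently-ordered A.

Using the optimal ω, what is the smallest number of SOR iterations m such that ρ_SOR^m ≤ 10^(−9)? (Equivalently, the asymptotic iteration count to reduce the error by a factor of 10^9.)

With n=190, ρ(Jacobi) = cos(π/191) = 0.9998647.
root = sin(π/191) = 0.0164474  (since 1−cos² = sin²).
ω* = 2 / (1 + 0.0164474) = 2 / 1.0164474 ≈ 1.9676375.
ρ_SOR = ω* − 1 ≈ 0.9676375.
9·ln10 = 20.7233; −ln(0.9676375) = 0.0328977; m = ⌈20.7233/0.0328977⌉ = ⌈629.932⌉ = 630.

m = 630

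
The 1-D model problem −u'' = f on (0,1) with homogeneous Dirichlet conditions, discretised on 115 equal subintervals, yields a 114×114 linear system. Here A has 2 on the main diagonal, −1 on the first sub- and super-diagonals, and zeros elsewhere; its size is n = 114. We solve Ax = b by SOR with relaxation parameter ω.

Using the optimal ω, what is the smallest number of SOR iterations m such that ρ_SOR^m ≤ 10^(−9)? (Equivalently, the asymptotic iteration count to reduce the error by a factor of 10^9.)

m = 380

n=114: λ(B_J) = 1 − λ(A)/2 = cos(kπ/115); k=1 gives ρ_J = 0.9996269.
√(1 − cos²(π/115)) = sin(π/115) ≈ 0.0273148.
Then 2/(1+√(1−ρ_J²)) = 2/(1+0.0273148); ω* = 2/1.0273148 = 1.9468229.
and ρ(B_{ω*}) = 1.9468229 − 1 = 0.9468229.
9·ln10 = 20.7233; −ln(0.9468229) = 0.0546432; m = ⌈20.7233/0.0546432⌉ = ⌈379.248⌉ = 380.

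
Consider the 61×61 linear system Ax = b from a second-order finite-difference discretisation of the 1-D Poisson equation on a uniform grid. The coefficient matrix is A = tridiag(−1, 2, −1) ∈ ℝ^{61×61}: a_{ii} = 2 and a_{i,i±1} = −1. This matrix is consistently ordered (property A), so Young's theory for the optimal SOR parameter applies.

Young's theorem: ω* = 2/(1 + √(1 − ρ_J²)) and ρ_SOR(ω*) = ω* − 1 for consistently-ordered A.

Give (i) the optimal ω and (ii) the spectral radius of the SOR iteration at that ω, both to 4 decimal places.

ρ_J = max_k |cos(kπ/62)| = cos(π/62) = 0.9987
1 − cos²(π/62) = sin²(π/62) ⇒ √(1−ρ_J²) = sin(π/62) = 0.05065.
Young: ω* = 2/(1+√(1−ρ_J²)) = 2/(1+0.05065) = 2/1.05065 = 1.9036.
ρ(B_{ω*}) = ω*−1 = 0.9036

ω* = 1.9036, ρ_SOR = 0.9036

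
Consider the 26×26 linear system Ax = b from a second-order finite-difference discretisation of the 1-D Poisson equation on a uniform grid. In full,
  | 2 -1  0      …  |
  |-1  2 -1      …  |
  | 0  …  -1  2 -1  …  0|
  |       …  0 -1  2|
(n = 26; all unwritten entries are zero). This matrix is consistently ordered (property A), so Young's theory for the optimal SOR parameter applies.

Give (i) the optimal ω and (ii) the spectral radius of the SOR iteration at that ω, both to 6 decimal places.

B_J for the 26×26 system has eigenvalues cos(kπ/27); ρ_J = cos(π/27) = 0.993238.
√(1−ρ_J²) = |sin(π/27)| = 0.1160929
ω* = 2/(1+0.1160929) = 1.791966
[ρ_SOR] ω* − 1 = 0.791966.

ω* = 1.791966, ρ_SOR = 0.791966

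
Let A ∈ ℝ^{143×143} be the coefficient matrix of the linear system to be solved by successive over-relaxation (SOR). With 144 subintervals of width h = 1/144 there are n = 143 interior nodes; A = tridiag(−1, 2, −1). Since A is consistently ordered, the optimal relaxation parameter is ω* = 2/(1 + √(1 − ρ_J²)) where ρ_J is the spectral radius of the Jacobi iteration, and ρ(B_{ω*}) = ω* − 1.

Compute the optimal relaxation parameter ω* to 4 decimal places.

ρ_J = max_k |cos(kπ/144)| = cos(π/144) = 0.9998
√(1 − cos²(π/144)) = sin(π/144) ≈ 0.02181.
Young: ω* = 2/(1+√(1−ρ_J²)) = 2/(1+0.02181) = 2/1.02181 = 1.9573.
[ρ_SOR] ω* − 1 = 0.9573.

ω* = 1.9573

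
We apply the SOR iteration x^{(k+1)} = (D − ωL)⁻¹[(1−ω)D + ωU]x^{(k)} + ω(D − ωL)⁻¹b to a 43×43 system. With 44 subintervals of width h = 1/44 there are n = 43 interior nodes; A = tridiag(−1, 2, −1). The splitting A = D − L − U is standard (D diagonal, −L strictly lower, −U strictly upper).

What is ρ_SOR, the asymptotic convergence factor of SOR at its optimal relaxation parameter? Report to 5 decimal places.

ρ_SOR = 0.86682

With n=43, ρ(Jacobi) = cos(π/44) = 0.99745.
root = sin(π/44) = 0.071339  (since 1−cos² = sin²).
ω* = 2/(1+0.071339) = 1.86682
ρ_SOR = ω* − 1 = 1.86682 − 1 = 0.86682.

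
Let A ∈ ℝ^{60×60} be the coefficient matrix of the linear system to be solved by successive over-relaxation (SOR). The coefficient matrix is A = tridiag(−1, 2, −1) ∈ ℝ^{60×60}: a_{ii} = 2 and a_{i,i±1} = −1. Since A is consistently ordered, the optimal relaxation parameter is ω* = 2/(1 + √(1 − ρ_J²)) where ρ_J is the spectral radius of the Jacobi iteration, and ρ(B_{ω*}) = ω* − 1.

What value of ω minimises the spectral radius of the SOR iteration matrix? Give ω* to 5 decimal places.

½·tridiag(1,0,1) at n=60: λ_k = cos(kπ/61); max |λ| at k=1 ⇒ ρ_J = cos(π/61) ≈ 0.99867.
√(1−ρ_J²) simplifies to sin(π/61) = 0.051479.
Young: ω* = 2/(1+√(1−ρ_J²)) = 2/(1+0.051479) = 2/1.051479 = 1.90208.
[ρ_SOR] ω* − 1 = 0.90208.

ω* = 1.90208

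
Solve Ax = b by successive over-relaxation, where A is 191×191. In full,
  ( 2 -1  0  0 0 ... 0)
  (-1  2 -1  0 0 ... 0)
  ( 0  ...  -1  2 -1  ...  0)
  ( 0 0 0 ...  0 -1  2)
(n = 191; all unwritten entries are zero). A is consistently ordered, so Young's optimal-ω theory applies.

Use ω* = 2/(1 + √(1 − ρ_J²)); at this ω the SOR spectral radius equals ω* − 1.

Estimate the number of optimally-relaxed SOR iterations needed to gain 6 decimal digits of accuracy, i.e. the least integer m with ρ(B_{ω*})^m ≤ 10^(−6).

m = 423

spectrum of D⁻¹(L+U) = {cos(kπ/192) : 1≤k≤191}; ρ_J = cos(π/192) = 0.9998661.
root = sin(π/192) = 0.0163617  (since 1−cos² = sin²).
Then 2/(1+√(1−ρ_J²)) = 2/(1+0.0163617); ω* = 2/1.0163617 = 1.9678034.
ρ_SOR = ω* − 1 = 1.9678034 − 1 = 0.9678034.
ρ_SOR^m ≤ 10^(−6) ⇔ m ≥ 6·ln10/(−ln 0.9678034) = 13.8155/0.0327263 = 422.153; m = ⌈422.153⌉ = 423.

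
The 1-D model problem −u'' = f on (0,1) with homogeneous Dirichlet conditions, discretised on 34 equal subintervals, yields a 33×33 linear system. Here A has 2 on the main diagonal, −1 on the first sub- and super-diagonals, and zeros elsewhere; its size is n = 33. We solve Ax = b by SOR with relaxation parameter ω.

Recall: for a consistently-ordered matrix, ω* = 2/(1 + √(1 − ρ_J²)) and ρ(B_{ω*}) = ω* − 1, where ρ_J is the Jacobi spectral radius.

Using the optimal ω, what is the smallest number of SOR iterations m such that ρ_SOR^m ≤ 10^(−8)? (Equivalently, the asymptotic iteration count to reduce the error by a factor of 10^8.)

m = 100

[ρ_J] n=33: ρ(B_J) = cos(π/(n+1)) = cos(π/34) = 0.9957342.
root = sin(π/34) = 0.0922684  (since 1−cos² = sin²).
So ω* = 2/1.0922684 = 1.8310518 (Young).
ρ_SOR = ω* − 1 ≈ 0.8310518.
(0.8310518)^m ≤ 10^{−8}  ⇒  m·ln(0.8310518) ≤ −8·ln10  ⇒  m ≥ 99.537  ⇒  m = 100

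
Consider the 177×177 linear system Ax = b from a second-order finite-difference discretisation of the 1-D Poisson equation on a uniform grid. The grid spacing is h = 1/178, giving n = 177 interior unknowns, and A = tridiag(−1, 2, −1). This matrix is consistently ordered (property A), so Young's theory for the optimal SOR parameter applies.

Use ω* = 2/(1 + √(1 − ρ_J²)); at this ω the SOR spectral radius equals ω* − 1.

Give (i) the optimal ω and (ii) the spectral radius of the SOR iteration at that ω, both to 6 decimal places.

ω* = 1.965315, ρ_SOR = 0.965315

½·tridiag(1,0,1) at n=177: λ_k = cos(kπ/178); max |λ| at k=1 ⇒ ρ_J = cos(π/178) ≈ 0.999844.
√(1−ρ_J²) = |sin(π/178)| = 0.0176485
[ω*] 2 ÷ (1 + 0.0176485) = 2 ÷ 1.0176485 = 1.965315.
At ω = 1.965315 every |λ(B_ω)| = ω−1, so ρ_SOR = 0.965315.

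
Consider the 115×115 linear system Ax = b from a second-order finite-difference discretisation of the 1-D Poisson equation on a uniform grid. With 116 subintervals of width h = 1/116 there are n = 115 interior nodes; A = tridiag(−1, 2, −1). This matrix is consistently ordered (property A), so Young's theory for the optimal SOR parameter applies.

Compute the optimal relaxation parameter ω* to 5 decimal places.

ω* = 1.94727

With n=115, ρ(Jacobi) = cos(π/116) = 0.99963.
√(1−ρ_J²) = |sin(π/116)| = 0.027079
ω* = 2/(1 + 0.027079) = 2/1.027079 = 1.94727.
ρ_SOR = ω* − 1 ≈ 0.94727.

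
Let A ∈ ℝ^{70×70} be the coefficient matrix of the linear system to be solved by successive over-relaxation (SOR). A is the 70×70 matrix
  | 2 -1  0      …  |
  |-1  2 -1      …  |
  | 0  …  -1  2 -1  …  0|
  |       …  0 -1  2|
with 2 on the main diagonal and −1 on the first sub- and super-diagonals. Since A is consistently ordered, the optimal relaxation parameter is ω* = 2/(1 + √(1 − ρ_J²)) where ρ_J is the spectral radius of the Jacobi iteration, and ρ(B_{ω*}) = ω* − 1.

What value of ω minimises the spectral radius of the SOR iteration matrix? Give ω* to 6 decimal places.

spectrum of D⁻¹(L+U) = {cos(kπ/71) : 1≤k≤70}; ρ_J = cos(π/71) = 0.999021.
√(1−ρ_J²) simplifies to sin(π/71) = 0.0442333.
ω* = 2 / (1 + 0.0442333) = 2 / 1.0442333 ≈ 1.915281.
At ω = 1.915281 every |λ(B_ω)| = ω−1, so ρ_SOR = 0.915281.

ω* = 1.915281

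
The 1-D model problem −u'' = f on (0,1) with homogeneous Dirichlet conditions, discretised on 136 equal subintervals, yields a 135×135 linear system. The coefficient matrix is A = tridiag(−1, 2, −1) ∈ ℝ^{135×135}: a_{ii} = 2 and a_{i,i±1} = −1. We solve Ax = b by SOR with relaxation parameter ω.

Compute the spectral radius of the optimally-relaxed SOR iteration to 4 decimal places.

ρ_SOR = 0.9548

With n=135, ρ(Jacobi) = cos(π/136) = 0.9997.
√(1−ρ_J²) = |sin(π/136)| = 0.02310
ω* = 2/(1+0.02310) = 1.9548
Hence ρ(B_{ω*}) = 1.9548 − 1 = 0.9548.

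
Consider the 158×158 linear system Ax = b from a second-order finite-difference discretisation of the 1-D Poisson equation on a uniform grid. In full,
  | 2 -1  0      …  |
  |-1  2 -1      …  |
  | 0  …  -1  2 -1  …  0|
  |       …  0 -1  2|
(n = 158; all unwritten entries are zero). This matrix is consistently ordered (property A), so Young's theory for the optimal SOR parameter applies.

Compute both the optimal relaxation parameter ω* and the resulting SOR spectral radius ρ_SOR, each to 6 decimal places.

ρ_J = max_k |cos(kπ/159)| = cos(π/159) = 0.999805
root = sin(π/159) = 0.0197572  (since 1−cos² = sin²).
ω* = 2 / (1 + 0.0197572) = 2 / 1.0197572 ≈ 1.961251.
ρ_SOR = ω* − 1 ≈ 0.961251.

ω* = 1.961251, ρ_SOR = 0.961251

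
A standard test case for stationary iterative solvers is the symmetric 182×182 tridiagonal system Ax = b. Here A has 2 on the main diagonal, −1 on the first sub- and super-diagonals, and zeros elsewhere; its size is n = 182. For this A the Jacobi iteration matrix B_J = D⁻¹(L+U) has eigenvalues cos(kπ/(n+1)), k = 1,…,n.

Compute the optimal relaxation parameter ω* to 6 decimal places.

[ρ_J] n=182: ρ(B_J) = cos(π/(n+1)) = cos(π/183) = 0.999853.
√(1−ρ_J²) = |sin(π/183)| = 0.0171663
ω* = 2/(1+0.0171663) = 1.966247
[ρ_SOR] ω* − 1 = 0.966247.

ω* = 1.966247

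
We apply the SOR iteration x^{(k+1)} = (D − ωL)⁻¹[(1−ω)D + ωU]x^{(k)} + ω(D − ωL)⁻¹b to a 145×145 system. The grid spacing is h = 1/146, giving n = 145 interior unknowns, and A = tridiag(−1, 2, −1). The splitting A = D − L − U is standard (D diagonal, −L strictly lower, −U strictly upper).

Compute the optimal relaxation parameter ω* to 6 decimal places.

ρ_J = max_k |cos(kπ/146)| = cos(π/146) = 0.999769
√(1−ρ_J²) simplifies to sin(π/146) = 0.0215161.
[ω*] 2 ÷ (1 + 0.0215161) = 2 ÷ 1.0215161 = 1.957874.
ρ_SOR = ω* − 1 ≈ 0.957874.

ω* = 1.957874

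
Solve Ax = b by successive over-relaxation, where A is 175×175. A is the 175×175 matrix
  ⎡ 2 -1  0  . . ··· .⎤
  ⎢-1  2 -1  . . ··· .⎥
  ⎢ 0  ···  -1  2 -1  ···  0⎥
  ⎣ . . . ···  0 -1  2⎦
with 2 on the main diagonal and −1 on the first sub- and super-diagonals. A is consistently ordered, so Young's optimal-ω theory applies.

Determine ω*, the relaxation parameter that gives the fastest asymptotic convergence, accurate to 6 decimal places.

ω* = 1.964928

[ρ_J] n=175: ρ(B_J) = cos(π/(n+1)) = cos(π/176) = 0.999841.
√(1 − cos²(π/176)) = sin(π/176) ≈ 0.0178490.
ω* = 2/(1 + 0.0178490) = 2/1.0178490 = 1.964928.
ρ(B_{ω*}) = ω*−1 = 0.964928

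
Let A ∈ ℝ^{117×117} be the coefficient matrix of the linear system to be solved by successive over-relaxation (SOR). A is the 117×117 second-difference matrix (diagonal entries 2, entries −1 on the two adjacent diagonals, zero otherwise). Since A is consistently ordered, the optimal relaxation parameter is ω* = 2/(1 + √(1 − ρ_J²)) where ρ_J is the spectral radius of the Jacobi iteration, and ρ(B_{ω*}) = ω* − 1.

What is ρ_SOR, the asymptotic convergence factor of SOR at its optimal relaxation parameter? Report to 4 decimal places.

ρ_SOR = 0.9481

½·tridiag(1,0,1) at n=117: λ_k = cos(kπ/118); max |λ| at k=1 ⇒ ρ_J = cos(π/118) ≈ 0.9996.
root = sin(π/118) = 0.02662  (since 1−cos² = sin²).
ω* = 2/(1+0.02662) = 1.9481
ρ(B_{ω*}) = ω*−1 = 0.9481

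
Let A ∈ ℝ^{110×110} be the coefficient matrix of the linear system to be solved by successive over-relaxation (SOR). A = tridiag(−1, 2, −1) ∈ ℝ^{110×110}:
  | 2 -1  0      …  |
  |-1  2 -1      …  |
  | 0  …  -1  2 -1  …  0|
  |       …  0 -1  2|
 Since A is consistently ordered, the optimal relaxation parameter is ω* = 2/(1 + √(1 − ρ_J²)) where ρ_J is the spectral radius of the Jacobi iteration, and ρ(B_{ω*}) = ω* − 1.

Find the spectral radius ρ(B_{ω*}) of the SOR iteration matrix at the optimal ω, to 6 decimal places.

With n=110, ρ(Jacobi) = cos(π/111) = 0.999600.
√(1−ρ_J²) = |sin(π/111)| = 0.0282989
Then 2/(1+√(1−ρ_J²)) = 2/(1+0.0282989); ω* = 2/1.0282989 = 1.944960.
At ω = 1.944960 every |λ(B_ω)| = ω−1, so ρ_SOR = 0.944960.

ρ_SOR = 0.944960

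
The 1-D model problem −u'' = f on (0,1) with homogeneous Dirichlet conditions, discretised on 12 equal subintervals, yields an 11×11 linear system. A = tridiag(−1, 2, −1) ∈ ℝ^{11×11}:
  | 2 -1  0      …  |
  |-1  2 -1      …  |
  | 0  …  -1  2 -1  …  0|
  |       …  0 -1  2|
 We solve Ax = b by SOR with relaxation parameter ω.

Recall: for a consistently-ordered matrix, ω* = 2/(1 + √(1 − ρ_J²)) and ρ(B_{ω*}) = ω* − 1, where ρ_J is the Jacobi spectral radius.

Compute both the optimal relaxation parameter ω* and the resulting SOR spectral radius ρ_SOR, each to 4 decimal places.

½·tridiag(1,0,1) at n=11: λ_k = cos(kπ/12); max |λ| at k=1 ⇒ ρ_J = cos(π/12) ≈ 0.9659.
root = sin(π/12) = 0.25882  (since 1−cos² = sin²).
Young: ω* = 2/(1+√(1−ρ_J²)) = 2/(1+0.25882) = 2/1.25882 = 1.5888.
At ω = 1.5888 every |λ(B_ω)| = ω−1, so ρ_SOR = 0.5888.

ω* = 1.5888, ρ_SOR = 0.5888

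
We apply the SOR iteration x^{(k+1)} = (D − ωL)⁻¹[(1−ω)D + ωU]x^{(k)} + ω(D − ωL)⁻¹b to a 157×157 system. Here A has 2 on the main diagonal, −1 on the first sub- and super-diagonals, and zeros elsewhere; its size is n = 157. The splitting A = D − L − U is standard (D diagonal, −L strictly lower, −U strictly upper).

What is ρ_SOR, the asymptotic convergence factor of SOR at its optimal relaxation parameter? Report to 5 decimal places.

ρ_J = max_k |cos(kπ/158)| = cos(π/158) = 0.99980
√(1−ρ_J²) simplifies to sin(π/158) = 0.019882.
[ω*] 2 ÷ (1 + 0.019882) = 2 ÷ 1.019882 = 1.96101.
ρ_SOR = ω* − 1 = 1.96101 − 1 = 0.96101.

ρ_SOR = 0.96101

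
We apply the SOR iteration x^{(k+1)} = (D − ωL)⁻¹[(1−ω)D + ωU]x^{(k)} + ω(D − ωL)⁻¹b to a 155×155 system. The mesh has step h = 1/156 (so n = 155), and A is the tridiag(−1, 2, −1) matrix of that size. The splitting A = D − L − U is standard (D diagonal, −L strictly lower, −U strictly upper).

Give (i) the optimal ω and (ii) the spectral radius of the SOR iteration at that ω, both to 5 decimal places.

ω* = 1.96052, ρ_SOR = 0.96052

n=155: λ(B_J) = 1 − λ(A)/2 = cos(kπ/156); k=1 gives ρ_J = 0.99980.
1 − cos²(π/156) = sin²(π/156) ⇒ √(1−ρ_J²) = sin(π/156) = 0.020137.
ω* = 2/(1 + 0.020137) = 2/1.020137 = 1.96052.
Hence ρ(B_{ω*}) = 1.96052 − 1 = 0.96052.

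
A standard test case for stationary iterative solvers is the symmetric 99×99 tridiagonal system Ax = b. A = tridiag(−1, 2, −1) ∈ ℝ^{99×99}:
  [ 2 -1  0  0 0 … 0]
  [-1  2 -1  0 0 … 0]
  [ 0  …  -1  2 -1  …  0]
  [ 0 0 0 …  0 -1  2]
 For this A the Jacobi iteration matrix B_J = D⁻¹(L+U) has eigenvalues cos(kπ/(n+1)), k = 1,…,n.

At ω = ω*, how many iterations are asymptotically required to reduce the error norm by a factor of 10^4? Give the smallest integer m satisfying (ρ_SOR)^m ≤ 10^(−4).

½·tridiag(1,0,1) at n=99: λ_k = cos(kπ/100); max |λ| at k=1 ⇒ ρ_J = cos(π/100) ≈ 0.9995066.
√(1 − cos²(π/100)) = sin(π/100) ≈ 0.0314108.
Then 2/(1+√(1−ρ_J²)) = 2/(1+0.0314108); ω* = 2/1.0314108 = 1.9390916.
ρ(B_{ω*}) = ω*−1 = 0.9390916
m ≥ 4·ln10 / (−ln 0.9390916) = 146.563; smallest integer m = 147.

m = 147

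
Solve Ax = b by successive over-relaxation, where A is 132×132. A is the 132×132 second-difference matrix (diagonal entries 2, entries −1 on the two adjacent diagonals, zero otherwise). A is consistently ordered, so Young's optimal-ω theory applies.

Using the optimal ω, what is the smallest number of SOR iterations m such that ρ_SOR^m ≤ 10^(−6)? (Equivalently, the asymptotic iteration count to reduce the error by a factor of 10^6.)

With n=132, ρ(Jacobi) = cos(π/133) = 0.9997210.
√(1−ρ_J²) simplifies to sin(π/133) = 0.0236188.
So ω* = 2/1.0236188 = 1.9538524 (Young).
ρ(B_{ω*}) = ω*−1 = 0.9538524
ρ_SOR^m ≤ 10^(−6) ⇔ m ≥ 6·ln10/(−ln 0.9538524) = 13.8155/0.0472463 = 292.414; m = ⌈292.414⌉ = 293.

m = 293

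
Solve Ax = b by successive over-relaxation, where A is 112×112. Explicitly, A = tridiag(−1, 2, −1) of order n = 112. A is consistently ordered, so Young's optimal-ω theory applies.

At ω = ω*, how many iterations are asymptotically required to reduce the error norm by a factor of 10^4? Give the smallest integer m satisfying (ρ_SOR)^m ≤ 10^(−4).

[ρ_J] n=112: ρ(B_J) = cos(π/(n+1)) = cos(π/113) = 0.9996136.
√(1−ρ_J²) = |sin(π/113)| = 0.0277981
So ω* = 2/1.0277981 = 1.9459075 (Young).
Hence ρ(B_{ω*}) = 1.9459075 − 1 = 0.9459075.
ρ_SOR^m ≤ 10^(−4) ⇔ m ≥ 4·ln10/(−ln 0.9459075) = 9.21034/0.0556105 = 165.622; m = ⌈165.622⌉ = 166.

m = 166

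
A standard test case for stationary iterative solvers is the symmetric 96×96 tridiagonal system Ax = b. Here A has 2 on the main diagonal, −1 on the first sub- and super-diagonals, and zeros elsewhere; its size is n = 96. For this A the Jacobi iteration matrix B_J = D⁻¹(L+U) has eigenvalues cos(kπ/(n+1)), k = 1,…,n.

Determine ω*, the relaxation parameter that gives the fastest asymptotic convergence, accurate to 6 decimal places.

ω* = 1.937268

B_J for the 96×96 system has eigenvalues cos(kπ/97); ρ_J = cos(π/97) = 0.999476.
√(1−ρ_J²) simplifies to sin(π/97) = 0.0323819.
So ω* = 2/1.0323819 = 1.937268 (Young).
ρ_SOR = ω* − 1 ≈ 0.937268.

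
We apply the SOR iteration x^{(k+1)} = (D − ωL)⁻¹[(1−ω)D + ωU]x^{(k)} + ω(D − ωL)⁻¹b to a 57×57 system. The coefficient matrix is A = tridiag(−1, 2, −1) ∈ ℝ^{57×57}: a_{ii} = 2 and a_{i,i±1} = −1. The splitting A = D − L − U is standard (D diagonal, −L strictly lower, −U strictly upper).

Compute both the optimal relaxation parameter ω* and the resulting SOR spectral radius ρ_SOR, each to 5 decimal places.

ω* = 1.89728, ρ_SOR = 0.89728

n=57: λ(B_J) = 1 − λ(A)/2 = cos(kπ/58); k=1 gives ρ_J = 0.99853.
√(1 − cos²(π/58)) = sin(π/58) ≈ 0.054139.
So ω* = 2/1.054139 = 1.89728 (Young).
ρ_SOR = ω* − 1 ≈ 0.89728.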